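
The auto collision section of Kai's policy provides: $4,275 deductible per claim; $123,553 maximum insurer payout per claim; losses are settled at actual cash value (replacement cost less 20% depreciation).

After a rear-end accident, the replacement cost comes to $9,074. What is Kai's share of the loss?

$6,089.80

At 20% depreciation, ACV = $9,074 − $1,814.80 = $7,259.20.
Subtract the deductible: $7,259.20 − $4,275 = $2,984.20.
$2,984.20 ≤ $123,553, so the limit doesn't bind; insurer pays $2,984.20.
The driver bears the rest of the original loss: $9,074 − $2,984.20 = $6,089.80.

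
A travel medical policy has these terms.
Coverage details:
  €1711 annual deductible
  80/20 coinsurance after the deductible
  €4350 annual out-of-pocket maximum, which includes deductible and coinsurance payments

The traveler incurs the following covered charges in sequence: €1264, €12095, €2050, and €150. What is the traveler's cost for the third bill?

€309.40

Claim 1 — €1264: entire amount goes to the deductible. Cost to traveler: €1264. OOP to date €1264.
Claim 2 — €12095: €447 to deductible, leaving €11648; 20% of €11648 = €2329.60. Traveler owes €2776.60 (running OOP €4040.60).
Claim 3 — €2050: deductible met; 20% of €2050 = €410. Adding that to €4040.60 gives €4450.60, past the €4350 cap; traveler pays only €4350 − €4040.60 = €309.40.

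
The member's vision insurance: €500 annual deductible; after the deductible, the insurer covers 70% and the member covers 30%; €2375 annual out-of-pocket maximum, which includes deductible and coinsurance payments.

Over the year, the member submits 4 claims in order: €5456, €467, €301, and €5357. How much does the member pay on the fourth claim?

Claim 1 (€5456): deductible takes €500, €4956 remains; 30% of €4956 = €1486.80. Member pays €1986.80; OOP now €1986.80.
Claim 2 (€467): deductible met; 30% of €467 = €140.10. Member owes €140.10 (running OOP €2126.90).
Claim 3 (€301): deductible met; 30% of €301 = €90.30. Member pays €90.30; OOP now €2217.20.
Claim 4 (€5357): 30% coinsurance on €5357 = €1607.10. Adding that to €2217.20 gives €3824.30, past the €2375 cap; member pays only €2375 − €2217.20 = €157.80.

€157.80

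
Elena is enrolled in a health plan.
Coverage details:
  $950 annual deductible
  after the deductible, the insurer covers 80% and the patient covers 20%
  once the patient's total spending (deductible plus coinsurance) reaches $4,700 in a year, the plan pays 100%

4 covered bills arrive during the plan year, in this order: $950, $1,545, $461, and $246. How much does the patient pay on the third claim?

$92.20

Claim 1 — $950: entire amount goes to the deductible. Patient pays $950; OOP now $950.
Claim 2 — $1,545: deductible met; 20% of $1,545 = $309. Cost to patient: $309. OOP to date $1,259.
Claim 3 — $461: 20% coinsurance on $461 = $92.20. Patient pays $92.20; OOP now $1,351.20.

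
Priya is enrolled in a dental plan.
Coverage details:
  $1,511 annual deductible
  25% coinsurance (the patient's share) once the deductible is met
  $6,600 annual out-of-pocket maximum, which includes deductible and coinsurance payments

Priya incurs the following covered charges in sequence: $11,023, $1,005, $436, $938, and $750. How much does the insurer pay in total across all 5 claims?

$9,480.75

Claim 1 — $11,023: $1,511 to deductible, leaving $9,512; coinsurance $9,512 × 25% = $2,378. Patient pays $3,889; OOP now $3,889. Plan pays $11,023 − $3,889 = $7,134.
Claim 2 — $1,005: 25% coinsurance on $1,005 = $251.25. Cost to patient: $251.25. OOP to date $4,140.25. Plan pays $1,005 − $251.25 = $753.75.
Claim 3 — $436: deductible met; 25% of $436 = $109. Patient pays $109; OOP now $4,249.25. Insurer: $436 − $109 = $327.
Claim 4 — $938: 25% coinsurance on $938 = $234.50. Patient owes $234.50 (running OOP $4,483.75). Insurer: $938 − $234.50 = $703.50.
Claim 5 — $750: deductible met; 25% of $750 = $187.50. Patient owes $187.50 (running OOP $4,671.25). Insurer: $750 − $187.50 = $562.50.
Insurer total: $7,134 + $753.75 + $327 + $703.50 + $562.50 = $9,480.75.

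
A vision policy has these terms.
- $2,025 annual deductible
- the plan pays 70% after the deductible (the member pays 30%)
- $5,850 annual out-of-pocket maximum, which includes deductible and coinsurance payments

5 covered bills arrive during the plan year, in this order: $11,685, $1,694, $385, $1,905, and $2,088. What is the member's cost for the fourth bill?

#1 ($11,685): $2,025 to deductible, leaving $9,660; member's 30% is $2,898. Cost to member: $4,923. OOP to date $4,923.
#2 ($1,694): 30% coinsurance on $1,694 = $508.20. Cost to member: $508.20. OOP to date $5,431.20.
#3 ($385): 30% coinsurance on $385 = $115.50. Member pays $115.50; OOP now $5,546.70.
#4 ($1,905): deductible met; 30% of $1,905 = $571.50. OOP would hit $6,118.20 > $5,850, so the cap limits the member to $5,850 − $5,546.70 = $303.30.

$303.30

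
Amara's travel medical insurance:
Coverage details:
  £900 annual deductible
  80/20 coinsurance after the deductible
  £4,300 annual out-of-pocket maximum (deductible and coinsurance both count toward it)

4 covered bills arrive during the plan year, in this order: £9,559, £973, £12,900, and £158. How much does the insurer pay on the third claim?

£11,426.40

Claim 1 — £9,559: £900 finishes the deductible; £8,659 goes to coinsurance; 20% of £8,659 = £1,731.80. Cost to traveler: £2,631.80. OOP to date £2,631.80. Plan pays £9,559 − £2,631.80 = £6,927.20.
Claim 2 — £973: deductible met; 20% of £973 = £194.60. Traveler pays £194.60; OOP now £2,826.40. Plan pays £973 − £194.60 = £778.40.
Claim 3 — £12,900: deductible met; 20% of £12,900 = £2,580. OOP would hit £5,406.40 > £4,300, so the cap limits the traveler to £4,300 − £2,826.40 = £1,473.60. Plan pays £12,900 − £1,473.60 = £11,426.40.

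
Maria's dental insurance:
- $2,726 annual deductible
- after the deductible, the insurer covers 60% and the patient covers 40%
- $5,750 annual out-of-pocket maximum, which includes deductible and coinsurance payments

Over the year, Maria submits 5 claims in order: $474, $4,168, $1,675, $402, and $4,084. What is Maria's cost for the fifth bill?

$1,426.80

#1 ($474): all of it applies to the deductible. Patient owes $474 (running OOP $474).
#2 ($4,168): $2,252 to deductible, leaving $1,916; coinsurance $1,916 × 40% = $766.40. Cost to patient: $3,018.40. OOP to date $3,492.40.
#3 ($1,675): deductible already satisfied, so patient's share is 40% × $1,675 = $670. Patient pays $670; OOP now $4,162.40.
#4 ($402): deductible met; 40% of $402 = $160.80. Cost to patient: $160.80. OOP to date $4,323.20.
#5 ($4,084): 40% coinsurance on $4,084 = $1,633.60. That would push OOP to $5,956.80, over the $5,750 cap, so patient pays $5,750 − $4,323.20 = $1,426.80.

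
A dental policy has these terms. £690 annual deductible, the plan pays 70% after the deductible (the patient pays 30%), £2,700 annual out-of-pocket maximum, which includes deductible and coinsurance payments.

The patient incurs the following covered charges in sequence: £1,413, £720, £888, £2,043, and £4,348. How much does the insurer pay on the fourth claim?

£1,430.10

#1 (£1,413): £690 to deductible, leaving £723; 30% of £723 = £216.90. Patient pays £906.90; OOP now £906.90. Insurer: £1,413 − £906.90 = £506.10.
#2 (£720): deductible met; 30% of £720 = £216. Cost to patient: £216. OOP to date £1,122.90. Insurer: £720 − £216 = £504.
#3 (£888): deductible met; 30% of £888 = £266.40. Patient pays £266.40; OOP now £1,389.30. Plan pays £888 − £266.40 = £621.60.
#4 (£2,043): deductible already satisfied, so patient's share is 30% × £2,043 = £612.90. Patient owes £612.90 (running OOP £2,002.20). Plan pays £2,043 − £612.90 = £1,430.10.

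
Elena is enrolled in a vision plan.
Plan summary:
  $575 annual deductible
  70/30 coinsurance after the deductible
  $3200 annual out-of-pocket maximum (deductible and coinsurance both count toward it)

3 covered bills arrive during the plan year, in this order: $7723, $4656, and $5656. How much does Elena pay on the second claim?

$480.60

Claim 1 ($7723): deductible takes $575, $7148 remains; 30% of $7148 = $2144.40. Cost to member: $2719.40. OOP to date $2719.40.
Claim 2 ($4656): 30% coinsurance on $4656 = $1396.80. That would push OOP to $4116.20, over the $3200 cap, so member pays $3200 − $2719.40 = $480.60.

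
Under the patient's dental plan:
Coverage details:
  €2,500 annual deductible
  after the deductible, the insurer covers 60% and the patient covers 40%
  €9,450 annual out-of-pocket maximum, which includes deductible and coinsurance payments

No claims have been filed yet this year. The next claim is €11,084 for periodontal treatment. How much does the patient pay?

€5,933.60

Deductible not yet touched, so the first €2,500 of the bill goes to the deductible.
That leaves €11,084 − €2,500 = €8,584 for coinsurance.
Patient's 40% share of €8,584 is €3,433.60.
So the patient owes €2,500 + €3,433.60 = €5,933.60 before any cap.
Year-to-date out-of-pocket becomes €0 + €5,933.60 = €5,933.60, still under the €9,450 maximum, so no cap applies.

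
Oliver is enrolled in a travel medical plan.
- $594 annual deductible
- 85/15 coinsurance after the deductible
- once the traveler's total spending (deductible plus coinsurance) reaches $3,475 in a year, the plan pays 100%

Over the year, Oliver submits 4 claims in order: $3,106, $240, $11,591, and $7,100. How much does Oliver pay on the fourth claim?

$729.55

Bill 1, $3,106: $594 to deductible, leaving $2,512; traveler's 15% is $376.80. Traveler pays $970.80; OOP now $970.80.
Bill 2, $240: deductible met; 15% of $240 = $36. Cost to traveler: $36. OOP to date $1,006.80.
Bill 3, $11,591: 15% coinsurance on $11,591 = $1,738.65. Traveler pays $1,738.65; OOP now $2,745.45.
Bill 4, $7,100: deductible met; 15% of $7,100 = $1,065. OOP would hit $3,810.45 > $3,475, so the cap limits the traveler to $3,475 − $2,745.45 = $729.55.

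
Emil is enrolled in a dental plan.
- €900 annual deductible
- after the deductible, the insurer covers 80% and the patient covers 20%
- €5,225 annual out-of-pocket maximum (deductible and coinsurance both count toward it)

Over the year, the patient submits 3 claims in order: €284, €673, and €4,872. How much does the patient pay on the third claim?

#1 (€284): entire amount goes to the deductible. Cost to patient: €284. OOP to date €284.
#2 (€673): €616 to deductible, leaving €57; coinsurance €57 × 20% = €11.40. Cost to patient: €627.40. OOP to date €911.40.
#3 (€4,872): 20% coinsurance on €4,872 = €974.40. Patient owes €974.40 (running OOP €1,885.80).

€974.40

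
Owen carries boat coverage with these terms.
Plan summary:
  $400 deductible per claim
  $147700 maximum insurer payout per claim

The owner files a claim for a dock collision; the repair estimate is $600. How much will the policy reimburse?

$200

Less the $400 deductible: $600 − $400 = $200.
$200 ≤ $147700, so the limit doesn't bind; insurer pays $200.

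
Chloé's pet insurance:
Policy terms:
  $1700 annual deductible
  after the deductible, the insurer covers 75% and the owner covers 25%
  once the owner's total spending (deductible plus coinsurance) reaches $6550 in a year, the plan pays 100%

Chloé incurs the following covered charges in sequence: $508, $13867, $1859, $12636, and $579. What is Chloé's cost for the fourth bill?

Claim 1 — $508: fully absorbed by the deductible. Owner owes $508 (running OOP $508).
Claim 2 — $13867: deductible takes $1192, $12675 remains; 25% of $12675 = $3168.75. Owner pays $4360.75; OOP now $4868.75.
Claim 3 — $1859: deductible already satisfied, so owner's share is 25% × $1859 = $464.75. Owner owes $464.75 (running OOP $5333.50).
Claim 4 — $12636: deductible met; 25% of $12636 = $3159. Adding that to $5333.50 gives $8492.50, past the $6550 cap; owner pays only $6550 − $5333.50 = $1216.50.

$1216.50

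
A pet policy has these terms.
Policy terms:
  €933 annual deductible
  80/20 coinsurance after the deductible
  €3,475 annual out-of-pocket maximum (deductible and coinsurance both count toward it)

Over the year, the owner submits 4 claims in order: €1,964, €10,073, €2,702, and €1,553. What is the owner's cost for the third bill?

€321.20

Claim 1 — €1,964: deductible takes €933, €1,031 remains; 20% of €1,031 = €206.20. Cost to owner: €1,139.20. OOP to date €1,139.20.
Claim 2 — €10,073: 20% coinsurance on €10,073 = €2,014.60. Owner pays €2,014.60; OOP now €3,153.80.
Claim 3 — €2,702: deductible already satisfied, so owner's share is 20% × €2,702 = €540.40. That would push OOP to €3,694.20, over the €3,475 cap, so owner pays €3,475 − €3,153.80 = €321.20.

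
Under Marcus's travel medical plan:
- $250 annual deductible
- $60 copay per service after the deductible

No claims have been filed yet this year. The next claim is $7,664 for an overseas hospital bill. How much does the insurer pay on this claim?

Deductible not yet touched, so the first $250 of the bill goes to the deductible.
That leaves $7,664 − $250 = $7,414 for the copay.
Copay on this service: $60.
That puts the traveler's cost at $250 + $60 = $310.
The insurer covers the remainder: $7,664 − $310 = $7,354.

$7,354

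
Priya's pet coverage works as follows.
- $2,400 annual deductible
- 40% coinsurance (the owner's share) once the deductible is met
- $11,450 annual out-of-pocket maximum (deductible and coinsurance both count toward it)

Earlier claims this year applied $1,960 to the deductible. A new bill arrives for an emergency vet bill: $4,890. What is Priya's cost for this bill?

$2,220

Remaining deductible: $2,400 − $1,960 = $440.
That leaves $4,890 − $440 = $4,450 for coinsurance.
Owner's 40% share of $4,450 is $1,780.
So the owner owes $440 + $1,780 = $2,220 before any cap.
Total out-of-pocket so far would be $1,960 + $2,220 = $4,180, below the $11,450 cap — no reduction.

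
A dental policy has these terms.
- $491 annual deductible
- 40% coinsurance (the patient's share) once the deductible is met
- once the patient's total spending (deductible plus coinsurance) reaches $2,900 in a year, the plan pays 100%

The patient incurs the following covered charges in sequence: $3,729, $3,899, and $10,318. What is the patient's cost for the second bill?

Claim 1 ($3,729): $491 finishes the deductible; $3,238 goes to coinsurance; patient's 40% is $1,295.20. Cost to patient: $1,786.20. OOP to date $1,786.20.
Claim 2 ($3,899): deductible met; 40% of $3,899 = $1,559.60. OOP would hit $3,345.80 > $2,900, so the cap limits the patient to $2,900 − $1,786.20 = $1,113.80.

$1,113.80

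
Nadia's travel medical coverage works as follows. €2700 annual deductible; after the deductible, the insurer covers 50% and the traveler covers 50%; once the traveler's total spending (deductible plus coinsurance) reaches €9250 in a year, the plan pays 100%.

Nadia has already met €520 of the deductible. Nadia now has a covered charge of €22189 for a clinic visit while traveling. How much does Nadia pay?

€8730

€520 of the €2700 deductible is already met, leaving €2180.
After the €2180 deductible portion, €22189 − €2180 = €20009 is subject to coinsurance.
Traveler's 50% share of €20009 is €10004.50.
So the traveler owes €2180 + €10004.50 = €12184.50 before any cap.
Year-to-date out-of-pocket would reach €520 + €12184.50 = €12704.50, above the €9250 maximum, so the traveler pays only €9250 − €520 = €8730.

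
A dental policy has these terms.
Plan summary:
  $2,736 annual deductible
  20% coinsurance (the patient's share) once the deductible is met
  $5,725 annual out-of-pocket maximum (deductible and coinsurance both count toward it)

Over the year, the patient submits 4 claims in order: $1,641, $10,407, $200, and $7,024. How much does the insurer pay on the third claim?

#1 ($1,641): fully absorbed by the deductible. Patient pays $1,641; OOP now $1,641. Plan pays $1,641 − $1,641 = $0.
#2 ($10,407): $1,095 to deductible, leaving $9,312; coinsurance $9,312 × 20% = $1,862.40. Cost to patient: $2,957.40. OOP to date $4,598.40. Plan pays $10,407 − $2,957.40 = $7,449.60.
#3 ($200): deductible met; 20% of $200 = $40. Patient pays $40; OOP now $4,638.40. Insurer: $200 − $40 = $160.

$160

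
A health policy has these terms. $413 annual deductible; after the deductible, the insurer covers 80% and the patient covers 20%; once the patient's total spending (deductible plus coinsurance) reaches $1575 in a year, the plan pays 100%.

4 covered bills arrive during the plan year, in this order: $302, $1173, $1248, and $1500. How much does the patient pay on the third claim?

Claim 1 — $302: fully absorbed by the deductible. Patient owes $302 (running OOP $302).
Claim 2 — $1173: deductible takes $111, $1062 remains; 20% of $1062 = $212.40. Cost to patient: $323.40. OOP to date $625.40.
Claim 3 — $1248: deductible already satisfied, so patient's share is 20% × $1248 = $249.60. Cost to patient: $249.60. OOP to date $875.

$249.60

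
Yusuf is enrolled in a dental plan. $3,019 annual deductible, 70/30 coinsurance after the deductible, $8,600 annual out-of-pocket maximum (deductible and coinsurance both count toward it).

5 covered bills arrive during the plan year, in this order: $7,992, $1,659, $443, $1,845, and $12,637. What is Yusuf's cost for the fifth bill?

Bill 1, $7,992: deductible takes $3,019, $4,973 remains; coinsurance $4,973 × 30% = $1,491.90. Patient owes $4,510.90 (running OOP $4,510.90).
Bill 2, $1,659: deductible met; 30% of $1,659 = $497.70. Patient owes $497.70 (running OOP $5,008.60).
Bill 3, $443: 30% coinsurance on $443 = $132.90. Patient owes $132.90 (running OOP $5,141.50).
Bill 4, $1,845: 30% coinsurance on $1,845 = $553.50. Patient owes $553.50 (running OOP $5,695).
Bill 5, $12,637: deductible already satisfied, so patient's share is 30% × $12,637 = $3,791.10. That would push OOP to $9,486.10, over the $8,600 cap, so patient pays $8,600 − $5,695 = $2,905.

$2,905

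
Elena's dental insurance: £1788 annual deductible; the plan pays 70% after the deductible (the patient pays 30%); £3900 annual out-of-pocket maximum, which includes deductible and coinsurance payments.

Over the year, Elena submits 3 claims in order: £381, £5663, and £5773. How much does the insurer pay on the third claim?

Claim 1 — £381: all of it applies to the deductible. Cost to patient: £381. OOP to date £381. Insurer: £381 − £381 = £0.
Claim 2 — £5663: £1407 to deductible, leaving £4256; patient's 30% is £1276.80. Patient owes £2683.80 (running OOP £3064.80). Plan pays £5663 − £2683.80 = £2979.20.
Claim 3 — £5773: deductible already satisfied, so patient's share is 30% × £5773 = £1731.90. Adding that to £3064.80 gives £4796.70, past the £3900 cap; patient pays only £3900 − £3064.80 = £835.20. Insurer: £5773 − £835.20 = £4937.80.

£4937.80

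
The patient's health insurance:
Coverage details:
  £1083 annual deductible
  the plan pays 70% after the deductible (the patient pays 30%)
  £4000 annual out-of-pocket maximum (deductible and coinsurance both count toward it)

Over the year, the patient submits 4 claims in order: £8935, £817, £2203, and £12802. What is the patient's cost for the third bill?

#1 (£8935): deductible takes £1083, £7852 remains; patient's 30% is £2355.60. Patient pays £3438.60; OOP now £3438.60.
#2 (£817): deductible met; 30% of £817 = £245.10. Patient pays £245.10; OOP now £3683.70.
#3 (£2203): deductible met; 30% of £2203 = £660.90. Adding that to £3683.70 gives £4344.60, past the £4000 cap; patient pays only £4000 − £3683.70 = £316.30.

£316.30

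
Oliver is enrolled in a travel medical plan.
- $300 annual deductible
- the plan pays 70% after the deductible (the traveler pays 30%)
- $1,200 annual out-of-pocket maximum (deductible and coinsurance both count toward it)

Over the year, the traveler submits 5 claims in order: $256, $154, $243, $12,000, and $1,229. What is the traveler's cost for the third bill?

$72.90

#1 ($256): entire amount goes to the deductible. Cost to traveler: $256. OOP to date $256.
#2 ($154): $44 to deductible, leaving $110; traveler's 30% is $33. Traveler owes $77 (running OOP $333).
#3 ($243): 30% coinsurance on $243 = $72.90. Traveler owes $72.90 (running OOP $405.90).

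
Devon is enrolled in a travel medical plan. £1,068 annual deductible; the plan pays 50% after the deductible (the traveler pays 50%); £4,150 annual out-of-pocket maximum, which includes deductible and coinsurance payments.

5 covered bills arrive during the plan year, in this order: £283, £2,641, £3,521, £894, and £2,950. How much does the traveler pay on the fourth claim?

Claim 1 — £283: all of it applies to the deductible. Traveler pays £283; OOP now £283.
Claim 2 — £2,641: deductible takes £785, £1,856 remains; 50% of £1,856 = £928. Traveler pays £1,713; OOP now £1,996.
Claim 3 — £3,521: deductible already satisfied, so traveler's share is 50% × £3,521 = £1,760.50. Traveler pays £1,760.50; OOP now £3,756.50.
Claim 4 — £894: 50% coinsurance on £894 = £447. OOP would hit £4,203.50 > £4,150, so the cap limits the traveler to £4,150 − £3,756.50 = £393.50.

£393.50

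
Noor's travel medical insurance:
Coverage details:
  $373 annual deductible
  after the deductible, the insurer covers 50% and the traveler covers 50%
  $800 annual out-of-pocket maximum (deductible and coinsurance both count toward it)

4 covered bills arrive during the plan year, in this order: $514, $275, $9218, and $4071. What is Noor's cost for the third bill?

#1 ($514): $373 finishes the deductible; $141 goes to coinsurance; 50% of $141 = $70.50. Traveler owes $443.50 (running OOP $443.50).
#2 ($275): deductible met; 50% of $275 = $137.50. Traveler owes $137.50 (running OOP $581).
#3 ($9218): deductible met; 50% of $9218 = $4609. Adding that to $581 gives $5190, past the $800 cap; traveler pays only $800 − $581 = $219.

$219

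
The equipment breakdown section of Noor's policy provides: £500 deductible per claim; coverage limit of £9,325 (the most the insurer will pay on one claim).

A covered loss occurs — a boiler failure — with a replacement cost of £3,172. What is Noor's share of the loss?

Subtract the deductible: £3,172 − £500 = £2,672.
£2,672 ≤ £9,325, so the limit doesn't bind; insurer pays £2,672.
The business owner bears the rest of the original loss: £3,172 − £2,672 = £500.

£500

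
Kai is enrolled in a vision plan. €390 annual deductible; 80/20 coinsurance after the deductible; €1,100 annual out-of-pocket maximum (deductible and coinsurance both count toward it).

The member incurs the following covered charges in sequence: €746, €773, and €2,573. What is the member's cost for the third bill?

#1 (€746): €390 finishes the deductible; €356 goes to coinsurance; 20% of €356 = €71.20. Cost to member: €461.20. OOP to date €461.20.
#2 (€773): deductible met; 20% of €773 = €154.60. Member pays €154.60; OOP now €615.80.
#3 (€2,573): deductible met; 20% of €2,573 = €514.60. That would push OOP to €1,130.40, over the €1,100 cap, so member pays €1,100 − €615.80 = €484.20.

€484.20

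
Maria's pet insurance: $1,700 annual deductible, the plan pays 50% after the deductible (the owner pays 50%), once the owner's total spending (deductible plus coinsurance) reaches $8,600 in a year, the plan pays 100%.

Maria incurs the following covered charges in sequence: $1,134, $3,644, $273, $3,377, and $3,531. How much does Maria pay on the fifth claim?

Bill 1, $1,134: entire amount goes to the deductible. Owner owes $1,134 (running OOP $1,134).
Bill 2, $3,644: deductible takes $566, $3,078 remains; coinsurance $3,078 × 50% = $1,539. Owner owes $2,105 (running OOP $3,239).
Bill 3, $273: deductible already satisfied, so owner's share is 50% × $273 = $136.50. Cost to owner: $136.50. OOP to date $3,375.50.
Bill 4, $3,377: deductible met; 50% of $3,377 = $1,688.50. Owner pays $1,688.50; OOP now $5,064.
Bill 5, $3,531: deductible already satisfied, so owner's share is 50% × $3,531 = $1,765.50. Owner owes $1,765.50 (running OOP $6,829.50).

$1,765.50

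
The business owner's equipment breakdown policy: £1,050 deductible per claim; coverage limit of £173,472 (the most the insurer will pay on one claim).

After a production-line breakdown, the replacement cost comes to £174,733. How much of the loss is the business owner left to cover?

£1,261

After the deductible, £174,733 − £1,050 = £173,683 remains.
The £173,472 per-incident cap binds; insurer pays £173,472.
Out of pocket: £174,733 − £173,472 = £1,261.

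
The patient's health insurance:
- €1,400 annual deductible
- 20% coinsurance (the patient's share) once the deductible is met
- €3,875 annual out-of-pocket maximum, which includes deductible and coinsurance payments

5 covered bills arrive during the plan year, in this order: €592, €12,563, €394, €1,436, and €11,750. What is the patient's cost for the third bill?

Claim 1 — €592: all of it applies to the deductible. Cost to patient: €592. OOP to date €592.
Claim 2 — €12,563: €808 to deductible, leaving €11,755; 20% of €11,755 = €2,351. Cost to patient: €3,159. OOP to date €3,751.
Claim 3 — €394: deductible already satisfied, so patient's share is 20% × €394 = €78.80. Patient pays €78.80; OOP now €3,829.80.

€78.80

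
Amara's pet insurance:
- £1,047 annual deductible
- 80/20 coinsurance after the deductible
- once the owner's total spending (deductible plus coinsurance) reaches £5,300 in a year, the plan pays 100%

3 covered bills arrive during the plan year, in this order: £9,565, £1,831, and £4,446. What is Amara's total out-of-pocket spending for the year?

£4,006

Claim 1 (£9,565): £1,047 finishes the deductible; £8,518 goes to coinsurance; coinsurance £8,518 × 20% = £1,703.60. Owner owes £2,750.60 (running OOP £2,750.60).
Claim 2 (£1,831): deductible met; 20% of £1,831 = £366.20. Cost to owner: £366.20. OOP to date £3,116.80.
Claim 3 (£4,446): deductible already satisfied, so owner's share is 20% × £4,446 = £889.20. Owner pays £889.20; OOP now £4,006.
Summing the owner's payments: £2,750.60 + £366.20 + £889.20 = £4,006.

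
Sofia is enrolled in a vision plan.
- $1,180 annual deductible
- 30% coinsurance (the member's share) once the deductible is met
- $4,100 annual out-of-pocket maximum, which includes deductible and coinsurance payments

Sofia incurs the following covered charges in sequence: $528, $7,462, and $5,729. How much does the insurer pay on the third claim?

Bill 1, $528: fully absorbed by the deductible. Member pays $528; OOP now $528. Plan pays $528 − $528 = $0.
Bill 2, $7,462: deductible takes $652, $6,810 remains; 30% of $6,810 = $2,043. Member owes $2,695 (running OOP $3,223). Insurer: $7,462 − $2,695 = $4,767.
Bill 3, $5,729: deductible already satisfied, so member's share is 30% × $5,729 = $1,718.70. OOP would hit $4,941.70 > $4,100, so the cap limits the member to $4,100 − $3,223 = $877. Plan pays $5,729 − $877 = $4,852.

$4,852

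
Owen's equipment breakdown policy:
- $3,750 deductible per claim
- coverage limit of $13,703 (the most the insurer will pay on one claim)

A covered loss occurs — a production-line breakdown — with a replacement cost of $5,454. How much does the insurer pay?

$1,704

After the deductible, $5,454 − $3,750 = $1,704 remains.
That's under the $13,703 cap, so the insurer reimburses the full $1,704.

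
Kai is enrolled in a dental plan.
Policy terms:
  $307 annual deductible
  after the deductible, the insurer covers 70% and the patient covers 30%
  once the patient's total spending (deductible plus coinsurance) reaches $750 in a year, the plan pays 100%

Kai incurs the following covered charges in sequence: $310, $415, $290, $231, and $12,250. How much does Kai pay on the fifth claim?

$161.30

Bill 1, $310: $307 finishes the deductible; $3 goes to coinsurance; 30% of $3 = $0.90. Patient pays $307.90; OOP now $307.90.
Bill 2, $415: deductible already satisfied, so patient's share is 30% × $415 = $124.50. Patient owes $124.50 (running OOP $432.40).
Bill 3, $290: 30% coinsurance on $290 = $87. Cost to patient: $87. OOP to date $519.40.
Bill 4, $231: deductible already satisfied, so patient's share is 30% × $231 = $69.30. Cost to patient: $69.30. OOP to date $588.70.
Bill 5, $12,250: deductible met; 30% of $12,250 = $3,675. OOP would hit $4,263.70 > $750, so the cap limits the patient to $750 − $588.70 = $161.30.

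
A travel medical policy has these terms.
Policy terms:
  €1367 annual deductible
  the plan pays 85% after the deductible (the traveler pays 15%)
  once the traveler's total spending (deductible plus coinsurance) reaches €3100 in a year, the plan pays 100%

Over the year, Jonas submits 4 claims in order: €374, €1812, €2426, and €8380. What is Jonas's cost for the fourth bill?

Bill 1, €374: entire amount goes to the deductible. Cost to traveler: €374. OOP to date €374.
Bill 2, €1812: €993 finishes the deductible; €819 goes to coinsurance; traveler's 15% is €122.85. Traveler owes €1115.85 (running OOP €1489.85).
Bill 3, €2426: 15% coinsurance on €2426 = €363.90. Cost to traveler: €363.90. OOP to date €1853.75.
Bill 4, €8380: deductible already satisfied, so traveler's share is 15% × €8380 = €1257. Adding that to €1853.75 gives €3110.75, past the €3100 cap; traveler pays only €3100 − €1853.75 = €1246.25.

€1246.25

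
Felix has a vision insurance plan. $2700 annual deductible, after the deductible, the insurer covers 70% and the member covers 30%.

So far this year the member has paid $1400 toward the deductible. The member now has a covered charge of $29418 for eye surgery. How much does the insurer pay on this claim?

Remaining deductible: $2700 − $1400 = $1300.
The remaining $28118 (= $29418 − $1300) moves to coinsurance.
Member's 30% share of $28118 is $8435.40.
So the member owes $1300 + $8435.40 = $9735.40.
Insurer pays the balance: $29418 − $9735.40 = $19682.60.

$19682.60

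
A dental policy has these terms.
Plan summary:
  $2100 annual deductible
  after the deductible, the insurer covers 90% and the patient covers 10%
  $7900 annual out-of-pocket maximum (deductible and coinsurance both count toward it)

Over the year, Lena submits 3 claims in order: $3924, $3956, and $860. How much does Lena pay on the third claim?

$86

Claim 1 ($3924): $2100 finishes the deductible; $1824 goes to coinsurance; 10% of $1824 = $182.40. Patient pays $2282.40; OOP now $2282.40.
Claim 2 ($3956): deductible already satisfied, so patient's share is 10% × $3956 = $395.60. Cost to patient: $395.60. OOP to date $2678.
Claim 3 ($860): 10% coinsurance on $860 = $86. Patient pays $86; OOP now $2764.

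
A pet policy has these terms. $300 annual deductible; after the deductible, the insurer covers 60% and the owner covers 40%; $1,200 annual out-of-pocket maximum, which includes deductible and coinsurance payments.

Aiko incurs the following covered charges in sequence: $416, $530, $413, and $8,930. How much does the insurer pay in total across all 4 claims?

#1 ($416): deductible takes $300, $116 remains; coinsurance $116 × 40% = $46.40. Owner pays $346.40; OOP now $346.40. Insurer: $416 − $346.40 = $69.60.
#2 ($530): deductible met; 40% of $530 = $212. Owner owes $212 (running OOP $558.40). Plan pays $530 − $212 = $318.
#3 ($413): deductible already satisfied, so owner's share is 40% × $413 = $165.20. Cost to owner: $165.20. OOP to date $723.60. Plan pays $413 − $165.20 = $247.80.
#4 ($8,930): deductible met; 40% of $8,930 = $3,572. Adding that to $723.60 gives $4,295.60, past the $1,200 cap; owner pays only $1,200 − $723.60 = $476.40. Plan pays $8,930 − $476.40 = $8,453.60.
Insurer total = bills − owner's total = $10,289 − $1,200 = $9,089.

$9,089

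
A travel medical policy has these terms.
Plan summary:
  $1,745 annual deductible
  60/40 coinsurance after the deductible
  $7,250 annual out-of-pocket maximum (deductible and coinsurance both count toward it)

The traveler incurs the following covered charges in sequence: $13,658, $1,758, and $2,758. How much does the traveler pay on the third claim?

$36.60

#1 ($13,658): $1,745 to deductible, leaving $11,913; traveler's 40% is $4,765.20. Traveler pays $6,510.20; OOP now $6,510.20.
#2 ($1,758): 40% coinsurance on $1,758 = $703.20. Traveler owes $703.20 (running OOP $7,213.40).
#3 ($2,758): 40% coinsurance on $2,758 = $1,103.20. Adding that to $7,213.40 gives $8,316.60, past the $7,250 cap; traveler pays only $7,250 − $7,213.40 = $36.60.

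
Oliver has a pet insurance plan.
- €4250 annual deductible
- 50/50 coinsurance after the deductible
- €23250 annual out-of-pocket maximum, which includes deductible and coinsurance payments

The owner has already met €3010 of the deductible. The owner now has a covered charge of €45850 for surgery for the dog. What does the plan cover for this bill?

€25610

Remaining deductible: €4250 − €3010 = €1240.
After the €1240 deductible portion, €45850 − €1240 = €44610 is subject to coinsurance.
Owner's 50% share of €44610 is €22305.
That puts the owner's cost at €1240 + €22305 = €23545 before any cap.
Adding €23545 to the €3010 already spent would give €26555, which exceeds the €23250 cap; the owner pays just €23250 − €3010 = €20240.
The plan picks up €45850 − €20240 = €25610.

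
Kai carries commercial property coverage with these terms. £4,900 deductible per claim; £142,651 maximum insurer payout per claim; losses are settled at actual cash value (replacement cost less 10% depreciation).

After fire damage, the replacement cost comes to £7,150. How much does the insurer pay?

Actual cash value after 10% depreciation: £7,150 × 90% = £6,435.
Less the £4,900 deductible: £6,435 − £4,900 = £1,535.
That's under the £142,651 cap, so the insurer reimburses the full £1,535.

£1,535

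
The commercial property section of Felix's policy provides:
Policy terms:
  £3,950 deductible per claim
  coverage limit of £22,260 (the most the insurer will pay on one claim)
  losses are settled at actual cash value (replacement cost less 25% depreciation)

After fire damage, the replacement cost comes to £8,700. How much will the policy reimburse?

Actual cash value after 25% depreciation: £8,700 × 75% = £6,525.
Subtract the deductible: £6,525 − £3,950 = £2,575.
That's under the £22,260 cap, so the insurer reimburses the full £2,575.

£2,575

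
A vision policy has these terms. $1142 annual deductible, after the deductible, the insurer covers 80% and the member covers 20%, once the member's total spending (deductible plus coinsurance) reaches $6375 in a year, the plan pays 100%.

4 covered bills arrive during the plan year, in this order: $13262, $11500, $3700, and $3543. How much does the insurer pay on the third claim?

Bill 1, $13262: deductible takes $1142, $12120 remains; member's 20% is $2424. Cost to member: $3566. OOP to date $3566. Insurer: $13262 − $3566 = $9696.
Bill 2, $11500: 20% coinsurance on $11500 = $2300. Member pays $2300; OOP now $5866. Insurer: $11500 − $2300 = $9200.
Bill 3, $3700: deductible met; 20% of $3700 = $740. That would push OOP to $6606, over the $6375 cap, so member pays $6375 − $5866 = $509. Plan pays $3700 − $509 = $3191.

$3191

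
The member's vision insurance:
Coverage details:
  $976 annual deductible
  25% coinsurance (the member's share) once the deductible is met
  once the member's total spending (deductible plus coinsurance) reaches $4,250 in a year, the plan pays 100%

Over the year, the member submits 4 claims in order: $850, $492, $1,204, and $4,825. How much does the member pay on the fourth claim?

$1,206.25

Bill 1, $850: entire amount goes to the deductible. Cost to member: $850. OOP to date $850.
Bill 2, $492: $126 to deductible, leaving $366; coinsurance $366 × 25% = $91.50. Cost to member: $217.50. OOP to date $1,067.50.
Bill 3, $1,204: deductible met; 25% of $1,204 = $301. Member owes $301 (running OOP $1,368.50).
Bill 4, $4,825: deductible met; 25% of $4,825 = $1,206.25. Cost to member: $1,206.25. OOP to date $2,574.75.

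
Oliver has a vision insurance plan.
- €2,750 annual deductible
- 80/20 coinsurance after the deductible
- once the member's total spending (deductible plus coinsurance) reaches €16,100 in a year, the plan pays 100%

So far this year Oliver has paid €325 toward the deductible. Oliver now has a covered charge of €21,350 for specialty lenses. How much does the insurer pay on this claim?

€15,140

Remaining deductible: €2,750 − €325 = €2,425.
That leaves €21,350 − €2,425 = €18,925 for coinsurance.
20% of €18,925 = €3,785 falls to the member.
That puts the member's cost at €2,425 + €3,785 = €6,210 before any cap.
Year-to-date out-of-pocket becomes €325 + €6,210 = €6,535, still under the €16,100 maximum, so no cap applies.
The plan picks up €21,350 − €6,210 = €15,140.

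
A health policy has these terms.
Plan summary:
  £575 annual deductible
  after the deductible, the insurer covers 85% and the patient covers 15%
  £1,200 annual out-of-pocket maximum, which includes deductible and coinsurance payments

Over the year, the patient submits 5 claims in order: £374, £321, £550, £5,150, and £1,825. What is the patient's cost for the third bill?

£82.50

Bill 1, £374: entire amount goes to the deductible. Cost to patient: £374. OOP to date £374.
Bill 2, £321: £201 to deductible, leaving £120; 15% of £120 = £18. Patient pays £219; OOP now £593.
Bill 3, £550: deductible already satisfied, so patient's share is 15% × £550 = £82.50. Patient owes £82.50 (running OOP £675.50).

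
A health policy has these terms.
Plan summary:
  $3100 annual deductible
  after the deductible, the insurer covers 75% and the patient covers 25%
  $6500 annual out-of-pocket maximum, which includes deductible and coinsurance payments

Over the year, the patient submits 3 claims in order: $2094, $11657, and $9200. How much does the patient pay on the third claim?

#1 ($2094): all of it applies to the deductible. Cost to patient: $2094. OOP to date $2094.
#2 ($11657): $1006 to deductible, leaving $10651; coinsurance $10651 × 25% = $2662.75. Cost to patient: $3668.75. OOP to date $5762.75.
#3 ($9200): deductible already satisfied, so patient's share is 25% × $9200 = $2300. Adding that to $5762.75 gives $8062.75, past the $6500 cap; patient pays only $6500 − $5762.75 = $737.25.

$737.25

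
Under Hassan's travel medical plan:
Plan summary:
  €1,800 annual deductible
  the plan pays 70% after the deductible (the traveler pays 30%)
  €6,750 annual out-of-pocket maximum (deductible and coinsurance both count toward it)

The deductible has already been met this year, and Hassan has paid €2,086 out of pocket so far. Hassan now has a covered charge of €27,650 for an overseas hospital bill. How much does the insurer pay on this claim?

€22,986

The deductible is already satisfied, so the full bill goes to coinsurance.
30% of €27,650 = €8,295 falls to the traveler.
Year-to-date out-of-pocket would reach €2,086 + €8,295 = €10,381, above the €6,750 maximum, so the traveler pays only €6,750 − €2,086 = €4,664.
Insurer pays the balance: €27,650 − €4,664 = €22,986.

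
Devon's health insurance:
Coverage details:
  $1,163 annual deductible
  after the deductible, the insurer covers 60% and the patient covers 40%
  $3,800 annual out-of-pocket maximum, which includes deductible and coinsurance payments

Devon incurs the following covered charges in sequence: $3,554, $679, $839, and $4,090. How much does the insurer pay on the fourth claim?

#1 ($3,554): deductible takes $1,163, $2,391 remains; coinsurance $2,391 × 40% = $956.40. Patient owes $2,119.40 (running OOP $2,119.40). Plan pays $3,554 − $2,119.40 = $1,434.60.
#2 ($679): deductible already satisfied, so patient's share is 40% × $679 = $271.60. Patient pays $271.60; OOP now $2,391. Plan pays $679 − $271.60 = $407.40.
#3 ($839): 40% coinsurance on $839 = $335.60. Patient pays $335.60; OOP now $2,726.60. Plan pays $839 − $335.60 = $503.40.
#4 ($4,090): deductible met; 40% of $4,090 = $1,636. OOP would hit $4,362.60 > $3,800, so the cap limits the patient to $3,800 − $2,726.60 = $1,073.40. Plan pays $4,090 − $1,073.40 = $3,016.60.

$3,016.60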